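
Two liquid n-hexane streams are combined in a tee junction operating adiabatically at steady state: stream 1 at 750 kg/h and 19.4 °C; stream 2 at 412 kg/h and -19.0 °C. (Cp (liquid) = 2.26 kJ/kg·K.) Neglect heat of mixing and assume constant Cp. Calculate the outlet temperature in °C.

T_out = 5.78 °C

Energy balance with Q = 0: Σ ṁᵢCp,ᵢ(T_out − Tᵢ) = 0
T_out = Σ ṁᵢCp,ᵢTᵢ / Σ ṁᵢCp,ᵢ
      = 15192 / 2626.1 = 5.7849 °C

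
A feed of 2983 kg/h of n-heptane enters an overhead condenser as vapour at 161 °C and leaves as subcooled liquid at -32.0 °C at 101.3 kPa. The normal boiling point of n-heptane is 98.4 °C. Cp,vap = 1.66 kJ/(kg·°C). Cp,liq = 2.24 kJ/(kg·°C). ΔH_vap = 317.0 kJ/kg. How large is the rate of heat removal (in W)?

vapour 161→98.4 °C: -103.92 kJ/kg
condensation at 98.4 °C: -317 kJ/kg
liquid 98.4→-32.0 °C: -292.1 kJ/kg
Δh = -103.92 + -317 + -292.1 = -713.01 kJ/kg
Q = ṁ·Δh = 2983 kg/h × -713.01 kJ/kg = -2.1269e+06 kJ/h
|Q| = 590.81 kW = 590810 W

Q_c = 591000 W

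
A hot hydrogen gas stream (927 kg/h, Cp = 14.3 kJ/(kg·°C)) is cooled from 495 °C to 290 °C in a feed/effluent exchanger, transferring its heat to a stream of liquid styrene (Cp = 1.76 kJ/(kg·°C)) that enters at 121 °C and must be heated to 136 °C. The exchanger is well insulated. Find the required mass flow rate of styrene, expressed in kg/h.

Heat released by hot stream: Q = 927 × 14.3 × (495 − 290) = 2.7175e+06 kJ/h
Energy balance on cold side (adiabatic exchanger): Q = ṁ_c·Cp_c·(T_c,out − T_c,in)
ṁ_c = 2.7175e+06 / [1.76 × (136 − 121)] = 102940 kg/h

ṁ_c = 103000 kg/h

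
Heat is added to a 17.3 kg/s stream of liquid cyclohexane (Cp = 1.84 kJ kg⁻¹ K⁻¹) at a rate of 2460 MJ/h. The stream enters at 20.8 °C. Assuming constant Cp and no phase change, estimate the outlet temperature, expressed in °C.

T_out = 42.3 °C

Q = 2460 MJ/h = 683.33 kJ/s
ΔT = Q/(ṁ·Cp) = 683.33/(17.3×1.84) = 21.467 K
T_out = 20.8 + 21.467 = 42.267 °C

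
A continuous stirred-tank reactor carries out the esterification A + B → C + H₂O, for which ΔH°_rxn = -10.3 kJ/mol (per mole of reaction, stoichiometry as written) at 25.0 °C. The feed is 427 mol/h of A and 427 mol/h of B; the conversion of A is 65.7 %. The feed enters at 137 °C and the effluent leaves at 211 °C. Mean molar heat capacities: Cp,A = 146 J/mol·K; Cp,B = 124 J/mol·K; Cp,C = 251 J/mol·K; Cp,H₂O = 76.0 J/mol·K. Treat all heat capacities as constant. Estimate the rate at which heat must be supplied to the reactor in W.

Extent of reaction ξ = 0.657 × 427 = 280.54 mol/h
Reaction term: ξ·ΔH°_rxn = 280.54 × -10.3 = -2889.6 kJ/h
Sensible, feed 137→25 °C: -12912 kJ/h
Outlet flows (mol/h): A 146.46, B 146.46, C 280.54, H₂O 280.54
Sensible, products 25→211 °C: 24418 kJ/h
Q = ΔH = 8616.2 kJ/h = 2.3934 kW
Heat supplied = 2393.4 W

Q_in = 2390 W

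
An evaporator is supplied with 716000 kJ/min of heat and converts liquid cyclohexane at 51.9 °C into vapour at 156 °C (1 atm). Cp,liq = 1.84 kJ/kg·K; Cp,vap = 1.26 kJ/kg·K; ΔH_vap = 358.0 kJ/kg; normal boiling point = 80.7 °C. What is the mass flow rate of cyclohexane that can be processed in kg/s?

Δh = 1.84×(80.7−51.9) + 358.0 + 1.26×(156−80.7) = 505.87 kJ/kg
Q = 716000 kJ/min = 11933 kJ/s = 11933 kJ/s
ṁ = Q/Δh = 11933 / 505.87 = 23.59 kg/s

ṁ = 23.6 kg/s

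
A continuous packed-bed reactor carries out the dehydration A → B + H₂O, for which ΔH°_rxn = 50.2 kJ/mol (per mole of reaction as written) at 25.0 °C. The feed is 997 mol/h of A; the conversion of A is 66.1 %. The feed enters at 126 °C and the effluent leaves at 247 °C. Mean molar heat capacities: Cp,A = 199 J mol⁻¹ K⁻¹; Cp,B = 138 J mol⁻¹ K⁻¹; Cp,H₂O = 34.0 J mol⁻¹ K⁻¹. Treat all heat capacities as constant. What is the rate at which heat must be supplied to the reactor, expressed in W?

Q_in = 14800 W

Extent of reaction ξ = 0.661 × 997 = 659.02 mol/h
Reaction term: ξ·ΔH°_rxn = 659.02 × 50.2 = 33083 kJ/h
Sensible, feed 126→25 °C: -20039 kJ/h
Outlet flows (mol/h): A 337.98, B 659.02, H₂O 659.02
Sensible, products 25→247 °C: 40095 kJ/h
Q = ΔH = 53139 kJ/h = 14.761 kW
Heat supplied = 14761 W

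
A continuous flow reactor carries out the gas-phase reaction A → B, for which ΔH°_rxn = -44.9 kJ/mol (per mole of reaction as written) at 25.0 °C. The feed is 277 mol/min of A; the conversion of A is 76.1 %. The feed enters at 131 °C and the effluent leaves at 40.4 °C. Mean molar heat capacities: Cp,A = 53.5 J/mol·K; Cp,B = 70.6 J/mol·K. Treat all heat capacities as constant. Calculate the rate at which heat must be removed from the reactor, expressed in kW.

Q_out = 179 kW

Extent of reaction ξ = 0.761 × 277 = 210.8 mol/min
Reaction term: ξ·ΔH°_rxn = 210.8 × -44.9 = -9464.8 kJ/min
Sensible, feed 131→25 °C: -1570.9 kJ/min
Outlet flows (mol/min): A 66.203, B 210.8
Sensible, products 25→40.4 °C: 283.73 kJ/min
Q = ΔH = -10752 kJ/min = -179.2 kW
Heat removed = 179.2 kW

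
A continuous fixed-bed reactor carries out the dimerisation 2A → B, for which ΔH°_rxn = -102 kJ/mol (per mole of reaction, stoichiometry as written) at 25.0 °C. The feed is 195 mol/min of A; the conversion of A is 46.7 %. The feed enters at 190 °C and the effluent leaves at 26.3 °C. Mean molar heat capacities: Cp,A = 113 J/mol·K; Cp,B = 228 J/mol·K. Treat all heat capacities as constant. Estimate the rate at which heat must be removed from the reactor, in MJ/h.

Q_out = 495 MJ/h

Extent of reaction ξ = 0.467 × 195 / 2 = 45.533 mol/min
Reaction term: ξ·ΔH°_rxn = 45.533 × -102 = -4644.3 kJ/min
Sensible, feed 190→25 °C: -3635.8 kJ/min
Outlet flows (mol/min): A 103.93, B 45.533
Sensible, products 25→26.3 °C: 28.764 kJ/min
Q = ΔH = -8251.3 kJ/min = -137.52 kW
Heat removed = 495.08 MJ/h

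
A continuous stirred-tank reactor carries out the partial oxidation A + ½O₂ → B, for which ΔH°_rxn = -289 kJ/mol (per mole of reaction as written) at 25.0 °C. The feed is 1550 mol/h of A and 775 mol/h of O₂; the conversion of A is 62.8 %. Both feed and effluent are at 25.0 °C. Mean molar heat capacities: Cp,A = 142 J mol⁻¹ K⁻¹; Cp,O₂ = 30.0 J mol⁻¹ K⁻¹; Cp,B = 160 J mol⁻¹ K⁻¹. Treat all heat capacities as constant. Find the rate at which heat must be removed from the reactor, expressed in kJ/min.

Extent of reaction ξ = 0.628 × 1550 = 973.4 mol/h
Reaction term: ξ·ΔH°_rxn = 973.4 × -289 = -281310 kJ/h
Q = ΔH = -281310 kJ/h = -78.142 kW
Heat removed = 4688.5 kJ/min

Q_out = 4690 kJ/min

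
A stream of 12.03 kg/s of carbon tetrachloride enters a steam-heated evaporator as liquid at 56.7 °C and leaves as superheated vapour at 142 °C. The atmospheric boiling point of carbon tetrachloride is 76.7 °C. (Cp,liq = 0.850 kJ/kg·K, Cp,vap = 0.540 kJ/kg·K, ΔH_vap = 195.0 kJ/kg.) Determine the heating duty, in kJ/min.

liquid 56.7→76.7 °C: 17 kJ/kg
vaporisation at 76.7 °C: 195 kJ/kg
vapour 76.7→142 °C: 35.262 kJ/kg
Δh = 17 + 195 + 35.262 = 247.26 kJ/kg
Q = ṁ·Δh = 12.03 kg/s × 247.26 kJ/kg = 2974.6 kJ/s
|Q| = 2974.6 kW = 178470 kJ/min

Q = 178000 kJ/min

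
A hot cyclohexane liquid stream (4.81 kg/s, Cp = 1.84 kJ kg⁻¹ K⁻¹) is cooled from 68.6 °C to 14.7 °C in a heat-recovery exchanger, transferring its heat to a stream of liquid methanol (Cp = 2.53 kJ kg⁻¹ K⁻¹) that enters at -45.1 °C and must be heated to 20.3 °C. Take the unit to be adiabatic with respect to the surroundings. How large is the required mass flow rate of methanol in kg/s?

Heat released by hot stream: Q = 4.81 × 1.84 × (68.6 − 14.7) = 477.04 kJ/s
Energy balance on cold side (adiabatic exchanger): Q = ṁ_c·Cp_c·(T_c,out − T_c,in)
ṁ_c = 477.04 / [2.53 × (20.3 − -45.1)] = 2.8831 kg/s

ṁ_c = 2.88 kg/s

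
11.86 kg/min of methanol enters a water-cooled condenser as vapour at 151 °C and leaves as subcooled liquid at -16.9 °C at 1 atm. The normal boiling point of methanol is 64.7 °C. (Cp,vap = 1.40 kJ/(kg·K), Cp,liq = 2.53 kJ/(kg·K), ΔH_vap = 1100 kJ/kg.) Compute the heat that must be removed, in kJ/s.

Q_c = 282 kJ/s

vapour 151→64.7 °C: -120.82 kJ/kg
condensation at 64.7 °C: -1100 kJ/kg
liquid 64.7→-16.9 °C: -206.45 kJ/kg
Δh = -120.82 + -1100 + -206.45 = -1427.3 kJ/kg
Q = ṁ·Δh = 11.86 kg/min × -1427.3 kJ/kg = -16927 kJ/min
|Q| = 282.12 kW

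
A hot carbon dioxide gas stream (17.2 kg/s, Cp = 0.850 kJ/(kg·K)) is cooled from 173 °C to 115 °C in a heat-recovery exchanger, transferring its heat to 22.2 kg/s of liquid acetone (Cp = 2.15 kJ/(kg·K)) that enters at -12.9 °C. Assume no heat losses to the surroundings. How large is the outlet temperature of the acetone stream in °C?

Heat released by hot stream: Q = 17.2 × 0.850 × (173 − 115) = 847.96 kJ/s
Energy balance on cold side (adiabatic exchanger): Q = ṁ_c·Cp_c·(T_c,out − T_c,in)
T_c,out = -12.9 + 847.96/(22.2 × 2.15) = 4.8658 °C

T_c,out = 4.87 °C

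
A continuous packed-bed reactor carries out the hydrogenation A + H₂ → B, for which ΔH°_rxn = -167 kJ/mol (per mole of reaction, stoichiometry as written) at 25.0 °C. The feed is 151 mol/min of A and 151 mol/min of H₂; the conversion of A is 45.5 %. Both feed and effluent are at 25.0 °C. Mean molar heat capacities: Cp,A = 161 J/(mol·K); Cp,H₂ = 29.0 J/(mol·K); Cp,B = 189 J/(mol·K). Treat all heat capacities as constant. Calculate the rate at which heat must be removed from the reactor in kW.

Extent of reaction ξ = 0.455 × 151 = 68.705 mol/min
Reaction term: ξ·ΔH°_rxn = 68.705 × -167 = -11474 kJ/min
Q = ΔH = -11474 kJ/min = -191.23 kW
Heat removed = 191.23 kW

Q_out = 191 kW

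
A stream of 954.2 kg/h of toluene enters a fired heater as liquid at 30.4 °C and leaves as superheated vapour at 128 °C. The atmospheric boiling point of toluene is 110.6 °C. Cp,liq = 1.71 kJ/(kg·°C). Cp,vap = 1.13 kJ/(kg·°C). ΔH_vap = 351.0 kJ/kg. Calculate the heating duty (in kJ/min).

liquid 30.4→110.6 °C: 137.14 kJ/kg
vaporisation at 110.6 °C: 351 kJ/kg
vapour 110.6→128 °C: 19.662 kJ/kg
Δh = 137.14 + 351 + 19.662 = 507.8 kJ/kg
Q = ṁ·Δh = 954.2 kg/h × 507.8 kJ/kg = 484550 kJ/h
|Q| = 134.6 kW = 8075.8 kJ/min

Q = 8080 kJ/min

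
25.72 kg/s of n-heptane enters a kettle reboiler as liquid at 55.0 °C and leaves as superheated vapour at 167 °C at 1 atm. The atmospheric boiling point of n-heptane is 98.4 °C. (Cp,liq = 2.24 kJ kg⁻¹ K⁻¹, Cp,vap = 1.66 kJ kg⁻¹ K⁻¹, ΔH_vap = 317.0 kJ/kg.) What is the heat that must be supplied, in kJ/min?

liquid 55.0→98.4 °C: 97.216 kJ/kg
vaporisation at 98.4 °C: 317 kJ/kg
vapour 98.4→167 °C: 113.88 kJ/kg
Δh = 97.216 + 317 + 113.88 = 528.09 kJ/kg
Q = ṁ·Δh = 25.72 kg/s × 528.09 kJ/kg = 13583 kJ/s
|Q| = 13583 kW = 814950 kJ/min

Q = 815000 kJ/min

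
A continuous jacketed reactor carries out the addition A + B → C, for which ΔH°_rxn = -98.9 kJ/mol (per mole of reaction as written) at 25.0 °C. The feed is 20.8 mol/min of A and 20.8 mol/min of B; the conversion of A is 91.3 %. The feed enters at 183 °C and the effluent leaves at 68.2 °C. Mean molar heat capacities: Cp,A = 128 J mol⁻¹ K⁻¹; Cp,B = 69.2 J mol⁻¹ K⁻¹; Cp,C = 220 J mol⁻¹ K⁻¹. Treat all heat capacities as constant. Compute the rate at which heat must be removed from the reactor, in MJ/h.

Extent of reaction ξ = 0.913 × 20.8 = 18.99 mol/min
Reaction term: ξ·ΔH°_rxn = 18.99 × -98.9 = -1878.2 kJ/min
Sensible, feed 183→25 °C: -648.08 kJ/min
Outlet flows (mol/min): A 1.8096, B 1.8096, C 18.99
Sensible, products 25→68.2 °C: 195.9 kJ/min
Q = ΔH = -2330.3 kJ/min = -38.839 kW
Heat removed = 139.82 MJ/h

Q_out = 140 MJ/h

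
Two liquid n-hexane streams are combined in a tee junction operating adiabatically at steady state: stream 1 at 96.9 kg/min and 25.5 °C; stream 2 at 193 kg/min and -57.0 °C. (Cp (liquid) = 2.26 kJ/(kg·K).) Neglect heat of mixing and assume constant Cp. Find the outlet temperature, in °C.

No heat crosses the boundary, so H_out = H_in.
Σ ṁᵢCp,ᵢTᵢ = 96.9×2.26×25.5 + 193×2.26×-57.0 = -19278
Σ ṁᵢCp,ᵢ = 96.9×2.26 + 193×2.26 = 655.17
T_out = -19278 / 655.17 = -29.424 °C

T_out = -29.4 °C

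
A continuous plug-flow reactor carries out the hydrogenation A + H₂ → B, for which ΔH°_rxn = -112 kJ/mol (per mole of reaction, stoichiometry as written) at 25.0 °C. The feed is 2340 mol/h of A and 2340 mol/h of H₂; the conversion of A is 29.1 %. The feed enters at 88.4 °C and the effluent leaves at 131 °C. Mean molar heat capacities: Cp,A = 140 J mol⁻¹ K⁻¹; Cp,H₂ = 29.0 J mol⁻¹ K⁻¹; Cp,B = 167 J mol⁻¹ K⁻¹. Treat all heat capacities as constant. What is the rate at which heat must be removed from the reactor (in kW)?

Extent of reaction ξ = 0.291 × 2340 = 680.94 mol/h
Reaction term: ξ·ΔH°_rxn = 680.94 × -112 = -76265 kJ/h
Sensible, feed 88.4→25 °C: -25072 kJ/h
Outlet flows (mol/h): A 1659.1, H₂ 1659.1, B 680.94
Sensible, products 25→131 °C: 41774 kJ/h
Q = ΔH = -59563 kJ/h = -16.545 kW
Heat removed = 16.545 kW

Q_out = 16.5 kW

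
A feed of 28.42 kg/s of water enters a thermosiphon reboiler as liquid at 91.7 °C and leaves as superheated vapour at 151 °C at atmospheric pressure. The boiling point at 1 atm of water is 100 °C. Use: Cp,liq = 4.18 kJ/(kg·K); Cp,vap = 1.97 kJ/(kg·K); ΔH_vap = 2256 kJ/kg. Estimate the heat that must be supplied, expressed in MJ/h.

liquid 91.7→100 °C: 34.694 kJ/kg
vaporisation at 100 °C: 2256 kJ/kg
vapour 100→151 °C: 100.47 kJ/kg
Δh = 34.694 + 2256 + 100.47 = 2391.2 kJ/kg
Q = ṁ·Δh = 28.42 kg/s × 2391.2 kJ/kg = 67957 kJ/s
|Q| = 67957 kW = 244640 MJ/h

Q = 245000 MJ/h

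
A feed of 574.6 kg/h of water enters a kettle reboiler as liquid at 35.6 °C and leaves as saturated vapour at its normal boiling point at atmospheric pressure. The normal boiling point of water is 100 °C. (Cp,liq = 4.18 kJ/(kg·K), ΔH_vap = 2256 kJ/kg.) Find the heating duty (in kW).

liquid 35.6→100 °C: 269.19 kJ/kg
vaporisation at 100 °C: 2256 kJ/kg
Δh = 269.19 + 2256 = 2525.2 kJ/kg
Q = ṁ·Δh = 574.6 kg/h × 2525.2 kJ/kg = 1.451e+06 kJ/h
|Q| = 403.05 kW

Q = 403 kW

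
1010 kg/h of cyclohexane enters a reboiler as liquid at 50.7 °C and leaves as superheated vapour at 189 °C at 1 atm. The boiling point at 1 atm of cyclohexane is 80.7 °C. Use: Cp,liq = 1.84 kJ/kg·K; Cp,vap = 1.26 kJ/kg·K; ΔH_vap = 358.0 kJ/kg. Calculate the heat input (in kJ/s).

liquid 50.7→80.7 °C: 55.2 kJ/kg
vaporisation at 80.7 °C: 358 kJ/kg
vapour 80.7→189 °C: 136.46 kJ/kg
Δh = 55.2 + 358 + 136.46 = 549.66 kJ/kg
Q = ṁ·Δh = 1010 kg/h × 549.66 kJ/kg = 555150 kJ/h
|Q| = 154.21 kW

Q = 154 kJ/s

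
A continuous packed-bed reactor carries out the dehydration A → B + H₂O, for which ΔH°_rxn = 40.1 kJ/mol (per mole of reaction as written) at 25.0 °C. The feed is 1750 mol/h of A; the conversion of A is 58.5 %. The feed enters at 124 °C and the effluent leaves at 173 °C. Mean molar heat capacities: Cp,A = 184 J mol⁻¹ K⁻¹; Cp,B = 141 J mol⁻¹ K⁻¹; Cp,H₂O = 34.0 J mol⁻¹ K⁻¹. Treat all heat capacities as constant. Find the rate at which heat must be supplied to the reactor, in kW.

Extent of reaction ξ = 0.585 × 1750 = 1023.7 mol/h
Reaction term: ξ·ΔH°_rxn = 1023.7 × 40.1 = 41052 kJ/h
Sensible, feed 124→25 °C: -31878 kJ/h
Outlet flows (mol/h): A 726.25, B 1023.7, H₂O 1023.7
Sensible, products 25→173 °C: 46292 kJ/h
Q = ΔH = 55467 kJ/h = 15.407 kW
Heat supplied = 15.407 kW

Q_in = 15.4 kW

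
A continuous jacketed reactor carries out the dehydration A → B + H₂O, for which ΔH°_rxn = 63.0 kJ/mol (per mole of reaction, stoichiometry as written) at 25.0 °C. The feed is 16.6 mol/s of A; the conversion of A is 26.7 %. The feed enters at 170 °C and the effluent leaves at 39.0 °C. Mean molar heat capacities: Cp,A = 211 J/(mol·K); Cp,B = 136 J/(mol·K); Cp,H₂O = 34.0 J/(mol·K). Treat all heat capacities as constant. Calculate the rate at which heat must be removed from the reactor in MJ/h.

Q_out = 656 MJ/h

Extent of reaction ξ = 0.267 × 16.6 = 4.4322 mol/s
Reaction term: ξ·ΔH°_rxn = 4.4322 × 63.0 = 279.23 kJ/s
Sensible, feed 170→25 °C: -507.88 kJ/s
Outlet flows (mol/s): A 12.168, B 4.4322, H₂O 4.4322
Sensible, products 25→39.0 °C: 46.492 kJ/s
Q = ΔH = -182.16 kJ/s = -182.16 kW
Heat removed = 655.76 MJ/h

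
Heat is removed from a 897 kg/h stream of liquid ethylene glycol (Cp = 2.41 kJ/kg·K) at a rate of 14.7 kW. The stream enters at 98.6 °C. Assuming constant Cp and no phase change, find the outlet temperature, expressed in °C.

Q = 14.7 kW = 52920 kJ/h
ΔT = Q/(ṁ·Cp) = 52920/(897×2.41) = 24.48 K
T_out = 98.6 − 24.48 = 74.12 °C

T_out = 74.1 °C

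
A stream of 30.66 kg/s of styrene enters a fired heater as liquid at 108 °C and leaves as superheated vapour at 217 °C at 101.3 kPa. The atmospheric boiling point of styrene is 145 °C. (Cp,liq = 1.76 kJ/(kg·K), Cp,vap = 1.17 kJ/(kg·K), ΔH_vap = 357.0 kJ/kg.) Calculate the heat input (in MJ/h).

Q = 55900 MJ/h

liquid 108→145 °C: 65.12 kJ/kg
vaporisation at 145 °C: 357 kJ/kg
vapour 145→217 °C: 84.24 kJ/kg
Δh = 65.12 + 357 + 84.24 = 506.36 kJ/kg
Q = ṁ·Δh = 30.66 kg/s × 506.36 kJ/kg = 15525 kJ/s
|Q| = 15525 kW = 55890 MJ/h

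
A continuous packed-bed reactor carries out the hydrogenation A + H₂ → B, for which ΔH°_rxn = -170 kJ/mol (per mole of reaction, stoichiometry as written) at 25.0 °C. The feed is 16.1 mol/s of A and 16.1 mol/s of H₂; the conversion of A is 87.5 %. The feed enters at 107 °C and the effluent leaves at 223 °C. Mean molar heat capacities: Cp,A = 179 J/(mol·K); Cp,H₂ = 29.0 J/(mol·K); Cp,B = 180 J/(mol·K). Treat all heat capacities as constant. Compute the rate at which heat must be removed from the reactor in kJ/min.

Q_out = 125000 kJ/min

Extent of reaction ξ = 0.875 × 16.1 = 14.088 mol/s
Reaction term: ξ·ΔH°_rxn = 14.088 × -170 = -2394.9 kJ/s
Sensible, feed 107→25 °C: -274.6 kJ/s
Outlet flows (mol/s): A 2.0125, H₂ 2.0125, B 14.088
Sensible, products 25→223 °C: 584.96 kJ/s
Q = ΔH = -2084.5 kJ/s = -2084.5 kW
Heat removed = 125070 kJ/min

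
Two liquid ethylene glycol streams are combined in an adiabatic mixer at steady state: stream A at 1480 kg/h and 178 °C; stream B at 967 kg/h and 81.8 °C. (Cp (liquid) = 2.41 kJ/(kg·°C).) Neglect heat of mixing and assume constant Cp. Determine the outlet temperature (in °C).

T_out = 140 °C

No heat crosses the boundary, so H_out = H_in.
Σ ṁᵢCp,ᵢTᵢ = 1480×2.41×178 + 967×2.41×81.8 = 825520
Σ ṁᵢCp,ᵢ = 1480×2.41 + 967×2.41 = 5897.3
T_out = 825520 / 5897.3 = 139.98 °C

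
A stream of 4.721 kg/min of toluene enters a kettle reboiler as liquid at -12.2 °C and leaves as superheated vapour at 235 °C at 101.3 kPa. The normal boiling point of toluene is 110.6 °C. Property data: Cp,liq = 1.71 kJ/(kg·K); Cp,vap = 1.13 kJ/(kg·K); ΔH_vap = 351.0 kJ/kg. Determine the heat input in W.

liquid -12.2→110.6 °C: 209.99 kJ/kg
vaporisation at 110.6 °C: 351 kJ/kg
vapour 110.6→235 °C: 140.57 kJ/kg
Δh = 209.99 + 351 + 140.57 = 701.56 kJ/kg
Q = ṁ·Δh = 4.721 kg/min × 701.56 kJ/kg = 3312.1 kJ/min
|Q| = 55.201 kW = 55201 W

Q = 55200 W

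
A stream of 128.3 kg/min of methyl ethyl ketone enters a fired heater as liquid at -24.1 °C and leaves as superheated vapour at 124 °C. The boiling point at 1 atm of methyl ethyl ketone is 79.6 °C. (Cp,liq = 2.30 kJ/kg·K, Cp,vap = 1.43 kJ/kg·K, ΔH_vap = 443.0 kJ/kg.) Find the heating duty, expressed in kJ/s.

liquid -24.1→79.6 °C: 238.51 kJ/kg
vaporisation at 79.6 °C: 443 kJ/kg
vapour 79.6→124 °C: 63.492 kJ/kg
Δh = 238.51 + 443 + 63.492 = 745 kJ/kg
Q = ṁ·Δh = 128.3 kg/min × 745 kJ/kg = 95584 kJ/min
|Q| = 1593.1 kW

Q = 1590 kJ/s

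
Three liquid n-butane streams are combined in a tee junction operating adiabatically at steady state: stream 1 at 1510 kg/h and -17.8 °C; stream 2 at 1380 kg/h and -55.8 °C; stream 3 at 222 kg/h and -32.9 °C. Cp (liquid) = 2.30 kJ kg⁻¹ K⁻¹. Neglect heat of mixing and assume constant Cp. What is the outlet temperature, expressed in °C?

Energy balance with Q = 0: Σ ṁᵢCp,ᵢ(T_out − Tᵢ) = 0
Σ ṁᵢCp,ᵢTᵢ = 1510×2.30×-17.8 + 1380×2.30×-55.8 + 222×2.30×-32.9 = -255730
Σ ṁᵢCp,ᵢ = 1510×2.30 + 1380×2.30 + 222×2.30 = 7157.6
T_out = -255730 / 7157.6 = -35.728 °C

T_out = -35.7 °C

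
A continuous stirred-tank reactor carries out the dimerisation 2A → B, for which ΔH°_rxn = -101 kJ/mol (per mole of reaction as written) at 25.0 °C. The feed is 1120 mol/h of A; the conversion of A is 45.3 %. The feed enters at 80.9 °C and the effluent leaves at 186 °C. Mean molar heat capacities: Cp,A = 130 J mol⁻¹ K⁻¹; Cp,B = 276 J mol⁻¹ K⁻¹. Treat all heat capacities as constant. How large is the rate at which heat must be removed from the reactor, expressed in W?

Q_out = 2680 W

Extent of reaction ξ = 0.453 × 1120 / 2 = 253.68 mol/h
Reaction term: ξ·ΔH°_rxn = 253.68 × -101 = -25622 kJ/h
Sensible, feed 80.9→25 °C: -8139 kJ/h
Outlet flows (mol/h): A 612.64, B 253.68
Sensible, products 25→186 °C: 24095 kJ/h
Q = ΔH = -9665.6 kJ/h = -2.6849 kW
Heat removed = 2684.9 W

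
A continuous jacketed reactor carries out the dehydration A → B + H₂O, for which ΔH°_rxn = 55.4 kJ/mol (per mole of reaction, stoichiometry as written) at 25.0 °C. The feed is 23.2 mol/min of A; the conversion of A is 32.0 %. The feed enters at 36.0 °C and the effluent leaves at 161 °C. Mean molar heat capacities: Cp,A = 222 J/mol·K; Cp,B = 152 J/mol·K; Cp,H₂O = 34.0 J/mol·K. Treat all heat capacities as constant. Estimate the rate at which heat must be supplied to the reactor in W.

Q_in = 17000 W

Extent of reaction ξ = 0.320 × 23.2 = 7.424 mol/min
Reaction term: ξ·ΔH°_rxn = 7.424 × 55.4 = 411.29 kJ/min
Sensible, feed 36.0→25 °C: -56.654 kJ/min
Outlet flows (mol/min): A 15.776, B 7.424, H₂O 7.424
Sensible, products 25→161 °C: 664.11 kJ/min
Q = ΔH = 1018.7 kJ/min = 16.979 kW
Heat supplied = 16979 W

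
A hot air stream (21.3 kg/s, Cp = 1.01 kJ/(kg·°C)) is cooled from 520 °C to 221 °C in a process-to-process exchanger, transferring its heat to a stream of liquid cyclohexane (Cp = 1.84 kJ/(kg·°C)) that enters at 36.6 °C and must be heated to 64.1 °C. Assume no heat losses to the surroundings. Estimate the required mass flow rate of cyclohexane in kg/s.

Heat released by hot stream: Q = 21.3 × 1.01 × (520 − 221) = 6432.4 kJ/s
Energy balance on cold side (adiabatic exchanger): Q = ṁ_c·Cp_c·(T_c,out − T_c,in)
ṁ_c = 6432.4 / [1.84 × (64.1 − 36.6)] = 127.12 kg/s

ṁ_c = 127 kg/s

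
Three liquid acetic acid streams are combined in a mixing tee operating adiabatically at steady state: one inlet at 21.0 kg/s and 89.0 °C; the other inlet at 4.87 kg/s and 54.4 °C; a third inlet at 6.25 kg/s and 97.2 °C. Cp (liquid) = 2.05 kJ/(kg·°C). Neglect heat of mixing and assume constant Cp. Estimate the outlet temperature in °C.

Adiabatic, steady state ⇒ Σ ṁᵢCp,ᵢ(T_out − Tᵢ) = 0
Σ ṁᵢCp,ᵢTᵢ = 21.0×2.05×89.0 + 4.87×2.05×54.4 + 6.25×2.05×97.2 = 5619.9
Σ ṁᵢCp,ᵢ = 21.0×2.05 + 4.87×2.05 + 6.25×2.05 = 65.846
T_out = 5619.9 / 65.846 = 85.35 °C

T_out = 85.3 °C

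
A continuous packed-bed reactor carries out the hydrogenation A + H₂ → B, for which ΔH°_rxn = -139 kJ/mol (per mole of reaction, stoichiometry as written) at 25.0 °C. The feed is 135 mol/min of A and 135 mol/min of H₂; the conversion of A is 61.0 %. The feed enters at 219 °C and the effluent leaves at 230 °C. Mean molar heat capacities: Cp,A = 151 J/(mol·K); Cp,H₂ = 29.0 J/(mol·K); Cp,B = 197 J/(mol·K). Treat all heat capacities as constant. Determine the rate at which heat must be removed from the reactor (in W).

Extent of reaction ξ = 0.610 × 135 = 82.35 mol/min
Reaction term: ξ·ΔH°_rxn = 82.35 × -139 = -11447 kJ/min
Sensible, feed 219→25 °C: -4714.2 kJ/min
Outlet flows (mol/min): A 52.65, H₂ 52.65, B 82.35
Sensible, products 25→230 °C: 5268.5 kJ/min
Q = ΔH = -10892 kJ/min = -181.54 kW
Heat removed = 181540 W

Q_out = 182000 W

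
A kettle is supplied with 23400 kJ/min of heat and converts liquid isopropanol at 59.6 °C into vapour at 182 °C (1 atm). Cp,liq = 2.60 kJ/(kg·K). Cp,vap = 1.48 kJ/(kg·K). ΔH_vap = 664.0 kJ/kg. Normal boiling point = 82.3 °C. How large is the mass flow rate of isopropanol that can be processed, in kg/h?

ṁ = 1610 kg/h

Δh = 2.60×(82.3−59.6) + 664.0 + 1.48×(182−82.3) = 870.58 kJ/kg
Q = 23400 kJ/min = 390 kJ/s = 1.404e+06 kJ/h
ṁ = Q/Δh = 1.404e+06 / 870.58 = 1612.7 kg/h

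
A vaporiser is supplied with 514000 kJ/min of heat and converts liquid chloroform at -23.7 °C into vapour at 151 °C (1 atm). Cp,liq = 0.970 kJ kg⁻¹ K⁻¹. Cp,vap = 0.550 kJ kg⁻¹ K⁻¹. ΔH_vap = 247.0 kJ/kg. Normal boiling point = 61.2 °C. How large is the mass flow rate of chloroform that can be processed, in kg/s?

Δh = 0.970×(61.2−-23.7) + 247.0 + 0.550×(151−61.2) = 378.74 kJ/kg
Q = 514000 kJ/min = 8566.7 kJ/s = 8566.7 kJ/s
ṁ = Q/Δh = 8566.7 / 378.74 = 22.619 kg/s

ṁ = 22.6 kg/s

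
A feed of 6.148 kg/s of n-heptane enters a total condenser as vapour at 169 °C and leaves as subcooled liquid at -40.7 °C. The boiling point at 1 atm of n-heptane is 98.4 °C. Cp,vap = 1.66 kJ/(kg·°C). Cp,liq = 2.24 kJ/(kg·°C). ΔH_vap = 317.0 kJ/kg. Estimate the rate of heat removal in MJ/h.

Q_c = 16500 MJ/h

vapour 169→98.4 °C: -117.2 kJ/kg
condensation at 98.4 °C: -317 kJ/kg
liquid 98.4→-40.7 °C: -311.58 kJ/kg
Δh = -117.2 + -317 + -311.58 = -745.78 kJ/kg
Q = ṁ·Δh = 6.148 kg/s × -745.78 kJ/kg = -4585.1 kJ/s
|Q| = 4585.1 kW = 16506 MJ/h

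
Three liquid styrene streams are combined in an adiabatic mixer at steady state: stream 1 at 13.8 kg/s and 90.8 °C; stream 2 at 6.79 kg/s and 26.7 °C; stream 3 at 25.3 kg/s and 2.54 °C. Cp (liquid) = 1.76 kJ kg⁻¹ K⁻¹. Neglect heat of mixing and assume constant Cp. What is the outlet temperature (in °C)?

T_out = 32.7 °C

Adiabatic, steady state ⇒ Σ ṁᵢCp,ᵢ(T_out − Tᵢ) = 0
Σ ṁᵢCp,ᵢTᵢ = 13.8×1.76×90.8 + 6.79×1.76×26.7 + 25.3×1.76×2.54 = 2637.5
Σ ṁᵢCp,ᵢ = 13.8×1.76 + 6.79×1.76 + 25.3×1.76 = 80.766
T_out = 2637.5 / 80.766 = 32.656 °C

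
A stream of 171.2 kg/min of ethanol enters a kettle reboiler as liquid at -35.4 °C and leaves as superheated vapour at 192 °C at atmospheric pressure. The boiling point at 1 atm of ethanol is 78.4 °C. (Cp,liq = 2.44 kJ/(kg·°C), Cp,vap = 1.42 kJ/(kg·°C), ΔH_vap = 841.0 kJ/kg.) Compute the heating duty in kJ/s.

liquid -35.4→78.4 °C: 277.67 kJ/kg
vaporisation at 78.4 °C: 841 kJ/kg
vapour 78.4→192 °C: 161.31 kJ/kg
Δh = 277.67 + 841 + 161.31 = 1280 kJ/kg
Q = ṁ·Δh = 171.2 kg/min × 1280 kJ/kg = 219130 kJ/min
|Q| = 3652.2 kW

Q = 3650 kJ/s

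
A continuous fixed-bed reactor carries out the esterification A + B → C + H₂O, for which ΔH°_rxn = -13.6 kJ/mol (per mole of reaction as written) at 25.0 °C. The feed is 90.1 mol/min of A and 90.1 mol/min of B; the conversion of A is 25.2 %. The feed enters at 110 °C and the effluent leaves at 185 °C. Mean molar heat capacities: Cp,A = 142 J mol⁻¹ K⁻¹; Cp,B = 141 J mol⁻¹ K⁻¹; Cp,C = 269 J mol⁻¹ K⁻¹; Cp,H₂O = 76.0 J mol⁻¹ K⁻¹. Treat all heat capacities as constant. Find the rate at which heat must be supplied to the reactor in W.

Q_in = 30500 W

Extent of reaction ξ = 0.252 × 90.1 = 22.705 mol/min
Reaction term: ξ·ΔH°_rxn = 22.705 × -13.6 = -308.79 kJ/min
Sensible, feed 110→25 °C: -2167.4 kJ/min
Outlet flows (mol/min): A 67.395, B 67.395, C 22.705, H₂O 22.705
Sensible, products 25→185 °C: 4305 kJ/min
Q = ΔH = 1828.8 kJ/min = 30.48 kW
Heat supplied = 30480 W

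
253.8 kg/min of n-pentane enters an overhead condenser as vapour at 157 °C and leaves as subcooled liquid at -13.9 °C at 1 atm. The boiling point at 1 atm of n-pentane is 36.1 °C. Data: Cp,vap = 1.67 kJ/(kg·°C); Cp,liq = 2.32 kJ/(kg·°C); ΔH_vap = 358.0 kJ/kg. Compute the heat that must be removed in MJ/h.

Q_c = 10300 MJ/h

vapour 157→36.1 °C: -201.9 kJ/kg
condensation at 36.1 °C: -358 kJ/kg
liquid 36.1→-13.9 °C: -116 kJ/kg
Δh = -201.9 + -358 + -116 = -675.9 kJ/kg
Q = ṁ·Δh = 253.8 kg/min × -675.9 kJ/kg = -171540 kJ/min
|Q| = 2859.1 kW = 10293 MJ/h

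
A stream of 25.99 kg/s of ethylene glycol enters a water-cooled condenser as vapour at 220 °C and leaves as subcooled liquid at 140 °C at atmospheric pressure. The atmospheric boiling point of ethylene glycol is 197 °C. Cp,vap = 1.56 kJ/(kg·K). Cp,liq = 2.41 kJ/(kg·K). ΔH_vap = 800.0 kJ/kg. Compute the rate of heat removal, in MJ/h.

vapour 220→197 °C: -35.88 kJ/kg
condensation at 197 °C: -800 kJ/kg
liquid 197→140 °C: -137.37 kJ/kg
Δh = -35.88 + -800 + -137.37 = -973.25 kJ/kg
Q = ṁ·Δh = 25.99 kg/s × -973.25 kJ/kg = -25295 kJ/s
|Q| = 25295 kW = 91061 MJ/h

Q_c = 91100 MJ/h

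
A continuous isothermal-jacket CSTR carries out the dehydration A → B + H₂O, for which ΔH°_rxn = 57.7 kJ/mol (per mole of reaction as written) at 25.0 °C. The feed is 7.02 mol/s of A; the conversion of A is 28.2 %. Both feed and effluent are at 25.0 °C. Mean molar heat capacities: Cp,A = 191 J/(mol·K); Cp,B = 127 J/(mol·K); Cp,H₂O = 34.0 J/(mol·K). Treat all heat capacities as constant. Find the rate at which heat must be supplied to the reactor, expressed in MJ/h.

Extent of reaction ξ = 0.282 × 7.02 = 1.9796 mol/s
Reaction term: ξ·ΔH°_rxn = 1.9796 × 57.7 = 114.23 kJ/s
Q = ΔH = 114.23 kJ/s = 114.23 kW
Heat supplied = 411.21 MJ/h

Q_in = 411 MJ/h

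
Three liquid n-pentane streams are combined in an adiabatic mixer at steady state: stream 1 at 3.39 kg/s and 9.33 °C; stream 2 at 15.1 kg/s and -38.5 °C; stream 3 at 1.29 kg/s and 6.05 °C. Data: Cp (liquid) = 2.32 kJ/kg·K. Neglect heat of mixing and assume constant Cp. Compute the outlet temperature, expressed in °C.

T_out = -27.4 °C

Energy balance with Q = 0: Σ ṁᵢCp,ᵢ(T_out − Tᵢ) = 0
T_out = Σ ṁᵢCp,ᵢTᵢ / Σ ṁᵢCp,ᵢ
      = -1257.2 / 45.89 = -27.397 °C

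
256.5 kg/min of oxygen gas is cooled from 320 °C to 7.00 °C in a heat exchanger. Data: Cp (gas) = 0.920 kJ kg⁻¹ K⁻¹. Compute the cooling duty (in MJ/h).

Q = ṁ·Cp·ΔT = 256.5 × 0.920 × (7.00 − 320) = -73862 kJ/min
Converting: 73862 / 60 s = 1231 kW
Cooling duty = 4431.7 MJ/h

Q_c = 4430 MJ/h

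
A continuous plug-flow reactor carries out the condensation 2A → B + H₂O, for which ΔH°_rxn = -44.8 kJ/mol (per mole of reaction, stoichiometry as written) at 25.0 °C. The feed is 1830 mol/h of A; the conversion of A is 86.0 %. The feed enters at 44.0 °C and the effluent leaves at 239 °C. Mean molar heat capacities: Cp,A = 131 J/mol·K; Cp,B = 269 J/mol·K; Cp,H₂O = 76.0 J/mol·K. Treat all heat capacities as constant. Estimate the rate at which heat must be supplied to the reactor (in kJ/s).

Q_in = 7.08 kJ/s

Extent of reaction ξ = 0.860 × 1830 / 2 = 786.9 mol/h
Reaction term: ξ·ΔH°_rxn = 786.9 × -44.8 = -35253 kJ/h
Sensible, feed 44.0→25 °C: -4554.9 kJ/h
Outlet flows (mol/h): A 256.2, B 786.9, H₂O 786.9
Sensible, products 25→239 °C: 65279 kJ/h
Q = ΔH = 25471 kJ/h = 7.0753 kW
Heat supplied = 7.0753 kJ/s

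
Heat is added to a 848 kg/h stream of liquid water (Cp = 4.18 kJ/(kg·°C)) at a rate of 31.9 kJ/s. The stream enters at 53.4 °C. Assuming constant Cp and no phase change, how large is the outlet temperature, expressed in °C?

Q = 31.9 kJ/s = 114840 kJ/h
ΔT = Q/(ṁ·Cp) = 114840/(848×4.18) = 32.398 K
T_out = 53.4 + 32.398 = 85.798 °C

T_out = 85.8 °C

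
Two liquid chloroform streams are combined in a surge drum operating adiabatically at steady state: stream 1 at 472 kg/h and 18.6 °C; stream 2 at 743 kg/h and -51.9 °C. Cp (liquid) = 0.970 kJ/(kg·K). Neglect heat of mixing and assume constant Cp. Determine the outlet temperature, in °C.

Energy balance with Q = 0: Σ ṁᵢCp,ᵢ(T_out − Tᵢ) = 0
Σ ṁᵢCp,ᵢTᵢ = 472×0.970×18.6 + 743×0.970×-51.9 = -28889
Σ ṁᵢCp,ᵢ = 472×0.970 + 743×0.970 = 1178.5
T_out = -28889 / 1178.5 = -24.512 °C

T_out = -24.5 °C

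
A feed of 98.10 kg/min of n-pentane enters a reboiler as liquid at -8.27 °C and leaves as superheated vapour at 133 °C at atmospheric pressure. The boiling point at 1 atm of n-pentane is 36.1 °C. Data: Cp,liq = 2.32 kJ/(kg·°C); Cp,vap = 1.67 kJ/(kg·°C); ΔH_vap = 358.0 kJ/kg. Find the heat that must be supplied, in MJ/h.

liquid -8.27→36.1 °C: 102.94 kJ/kg
vaporisation at 36.1 °C: 358 kJ/kg
vapour 36.1→133 °C: 161.82 kJ/kg
Δh = 102.94 + 358 + 161.82 = 622.76 kJ/kg
Q = ṁ·Δh = 98.10 kg/min × 622.76 kJ/kg = 61093 kJ/min
|Q| = 1018.2 kW = 3665.6 MJ/h

Q = 3670 MJ/h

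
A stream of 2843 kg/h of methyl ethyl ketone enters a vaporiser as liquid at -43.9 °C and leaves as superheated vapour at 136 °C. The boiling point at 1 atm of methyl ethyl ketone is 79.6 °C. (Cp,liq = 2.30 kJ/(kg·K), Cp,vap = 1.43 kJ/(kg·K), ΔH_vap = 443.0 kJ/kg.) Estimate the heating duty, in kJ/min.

liquid -43.9→79.6 °C: 284.05 kJ/kg
vaporisation at 79.6 °C: 443 kJ/kg
vapour 79.6→136 °C: 80.652 kJ/kg
Δh = 284.05 + 443 + 80.652 = 807.7 kJ/kg
Q = ṁ·Δh = 2843 kg/h × 807.7 kJ/kg = 2.2963e+06 kJ/h
|Q| = 637.86 kW = 38272 kJ/min

Q = 38300 kJ/min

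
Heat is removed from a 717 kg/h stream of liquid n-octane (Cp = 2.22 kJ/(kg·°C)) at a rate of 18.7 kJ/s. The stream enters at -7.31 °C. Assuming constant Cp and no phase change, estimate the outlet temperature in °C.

Q = 18.7 kJ/s = 67320 kJ/h
ΔT = Q/(ṁ·Cp) = 67320/(717×2.22) = 42.293 K
T_out = -7.31 − 42.293 = -49.603 °C

T_out = -49.6 °C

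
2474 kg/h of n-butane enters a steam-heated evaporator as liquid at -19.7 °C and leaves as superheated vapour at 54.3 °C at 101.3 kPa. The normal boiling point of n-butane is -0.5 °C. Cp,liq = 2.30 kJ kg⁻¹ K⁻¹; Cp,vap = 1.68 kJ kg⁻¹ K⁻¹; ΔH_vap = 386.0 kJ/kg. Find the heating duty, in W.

Q = 359000 W

liquid -19.7→-0.5 °C: 44.16 kJ/kg
vaporisation at -0.5 °C: 386 kJ/kg
vapour -0.5→54.3 °C: 92.064 kJ/kg
Δh = 44.16 + 386 + 92.064 = 522.22 kJ/kg
Q = ṁ·Δh = 2474 kg/h × 522.22 kJ/kg = 1.292e+06 kJ/h
|Q| = 358.88 kW = 358880 W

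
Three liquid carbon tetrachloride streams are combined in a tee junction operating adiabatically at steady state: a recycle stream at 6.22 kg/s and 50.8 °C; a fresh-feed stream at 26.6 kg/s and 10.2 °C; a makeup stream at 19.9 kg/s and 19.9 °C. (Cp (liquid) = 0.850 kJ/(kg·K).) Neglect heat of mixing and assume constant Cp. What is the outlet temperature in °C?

T_out = 18.7 °C

Energy balance with Q = 0: Σ ṁᵢCp,ᵢ(T_out − Tᵢ) = 0
T_out = Σ ṁᵢCp,ᵢTᵢ / Σ ṁᵢCp,ᵢ
      = 835.81 / 44.812 = 18.651 °C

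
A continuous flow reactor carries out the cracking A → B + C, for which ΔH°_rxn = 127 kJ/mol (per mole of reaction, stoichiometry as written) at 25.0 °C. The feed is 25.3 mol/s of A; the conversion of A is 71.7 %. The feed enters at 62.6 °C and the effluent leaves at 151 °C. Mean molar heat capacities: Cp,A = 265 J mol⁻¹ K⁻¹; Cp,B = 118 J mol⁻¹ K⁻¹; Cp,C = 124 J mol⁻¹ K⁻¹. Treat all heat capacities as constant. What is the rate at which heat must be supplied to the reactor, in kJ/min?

Q_in = 171000 kJ/min

Extent of reaction ξ = 0.717 × 25.3 = 18.14 mol/s
Reaction term: ξ·ΔH°_rxn = 18.14 × 127 = 2303.8 kJ/s
Sensible, feed 62.6→25 °C: -252.09 kJ/s
Outlet flows (mol/s): A 7.1599, B 18.14, C 18.14
Sensible, products 25→151 °C: 792.2 kJ/s
Q = ΔH = 2843.9 kJ/s = 2843.9 kW
Heat supplied = 170630 kJ/min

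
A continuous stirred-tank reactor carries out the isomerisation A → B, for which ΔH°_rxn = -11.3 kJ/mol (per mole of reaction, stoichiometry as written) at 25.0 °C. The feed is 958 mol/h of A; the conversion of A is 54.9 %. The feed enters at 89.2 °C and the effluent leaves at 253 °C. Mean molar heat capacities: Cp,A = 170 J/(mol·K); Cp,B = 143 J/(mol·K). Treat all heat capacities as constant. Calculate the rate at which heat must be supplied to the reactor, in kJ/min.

Extent of reaction ξ = 0.549 × 958 = 525.94 mol/h
Reaction term: ξ·ΔH°_rxn = 525.94 × -11.3 = -5943.1 kJ/h
Sensible, feed 89.2→25 °C: -10456 kJ/h
Outlet flows (mol/h): A 432.06, B 525.94
Sensible, products 25→253 °C: 33894 kJ/h
Q = ΔH = 17496 kJ/h = 4.8599 kW
Heat supplied = 291.59 kJ/min

Q_in = 292 kJ/min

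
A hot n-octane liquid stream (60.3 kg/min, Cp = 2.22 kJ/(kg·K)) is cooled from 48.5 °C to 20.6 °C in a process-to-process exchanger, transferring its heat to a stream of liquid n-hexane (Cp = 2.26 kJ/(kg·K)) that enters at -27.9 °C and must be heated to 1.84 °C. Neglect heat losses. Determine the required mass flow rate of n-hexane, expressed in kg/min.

Heat released by hot stream: Q = 60.3 × 2.22 × (48.5 − 20.6) = 3734.9 kJ/min
Energy balance on cold side (adiabatic exchanger): Q = ṁ_c·Cp_c·(T_c,out − T_c,in)
ṁ_c = 3734.9 / [2.26 × (1.84 − -27.9)] = 55.568 kg/min

ṁ_c = 55.6 kg/min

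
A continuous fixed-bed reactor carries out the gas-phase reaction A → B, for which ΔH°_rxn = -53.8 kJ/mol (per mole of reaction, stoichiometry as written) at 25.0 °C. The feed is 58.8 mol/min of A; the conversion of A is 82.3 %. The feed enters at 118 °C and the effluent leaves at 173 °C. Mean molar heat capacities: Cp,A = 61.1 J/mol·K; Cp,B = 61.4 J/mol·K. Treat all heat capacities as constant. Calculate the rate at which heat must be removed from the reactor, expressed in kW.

Extent of reaction ξ = 0.823 × 58.8 = 48.392 mol/min
Reaction term: ξ·ΔH°_rxn = 48.392 × -53.8 = -2603.5 kJ/min
Sensible, feed 118→25 °C: -334.12 kJ/min
Outlet flows (mol/min): A 10.408, B 48.392
Sensible, products 25→173 °C: 533.87 kJ/min
Q = ΔH = -2403.8 kJ/min = -40.063 kW
Heat removed = 40.063 kW

Q_out = 40.1 kW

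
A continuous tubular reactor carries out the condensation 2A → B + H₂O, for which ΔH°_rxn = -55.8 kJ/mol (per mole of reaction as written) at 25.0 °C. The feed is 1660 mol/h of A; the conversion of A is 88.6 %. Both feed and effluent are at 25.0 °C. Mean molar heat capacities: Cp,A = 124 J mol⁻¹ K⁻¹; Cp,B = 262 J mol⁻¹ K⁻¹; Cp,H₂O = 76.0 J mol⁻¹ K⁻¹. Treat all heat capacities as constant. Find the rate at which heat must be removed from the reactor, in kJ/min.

Q_out = 684 kJ/min

Extent of reaction ξ = 0.886 × 1660 / 2 = 735.38 mol/h
Reaction term: ξ·ΔH°_rxn = 735.38 × -55.8 = -41034 kJ/h
Q = ΔH = -41034 kJ/h = -11.398 kW
Heat removed = 683.9 kJ/min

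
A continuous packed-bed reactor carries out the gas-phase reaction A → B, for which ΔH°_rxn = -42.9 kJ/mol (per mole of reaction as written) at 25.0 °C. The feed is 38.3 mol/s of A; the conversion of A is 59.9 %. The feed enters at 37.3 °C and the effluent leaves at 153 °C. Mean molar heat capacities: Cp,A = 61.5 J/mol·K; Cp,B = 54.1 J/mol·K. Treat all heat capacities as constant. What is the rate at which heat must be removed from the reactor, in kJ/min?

Q_out = 44000 kJ/min

Extent of reaction ξ = 0.599 × 38.3 = 22.942 mol/s
Reaction term: ξ·ΔH°_rxn = 22.942 × -42.9 = -984.2 kJ/s
Sensible, feed 37.3→25 °C: -28.972 kJ/s
Outlet flows (mol/s): A 15.358, B 22.942
Sensible, products 25→153 °C: 279.77 kJ/s
Q = ΔH = -733.4 kJ/s = -733.4 kW
Heat removed = 44004 kJ/min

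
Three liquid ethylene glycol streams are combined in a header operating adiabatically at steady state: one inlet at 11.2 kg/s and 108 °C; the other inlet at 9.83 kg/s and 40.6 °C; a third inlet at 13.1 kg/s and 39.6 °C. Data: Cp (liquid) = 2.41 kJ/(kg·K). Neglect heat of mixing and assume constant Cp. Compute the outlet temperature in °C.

T_out = 62.3 °C

No heat crosses the boundary, so H_out = H_in.
T_out = Σ ṁᵢCp,ᵢTᵢ / Σ ṁᵢCp,ᵢ
      = 5127.2 / 82.253 = 62.334 °C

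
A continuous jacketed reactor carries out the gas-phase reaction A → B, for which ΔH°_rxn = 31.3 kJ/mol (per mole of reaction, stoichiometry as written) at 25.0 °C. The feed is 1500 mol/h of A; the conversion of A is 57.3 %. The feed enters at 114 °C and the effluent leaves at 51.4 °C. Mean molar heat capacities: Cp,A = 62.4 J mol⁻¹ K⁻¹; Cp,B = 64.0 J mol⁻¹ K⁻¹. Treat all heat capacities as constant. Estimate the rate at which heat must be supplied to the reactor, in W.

Q_in = 5860 W

Extent of reaction ξ = 0.573 × 1500 = 859.5 mol/h
Reaction term: ξ·ΔH°_rxn = 859.5 × 31.3 = 26902 kJ/h
Sensible, feed 114→25 °C: -8330.4 kJ/h
Outlet flows (mol/h): A 640.5, B 859.5
Sensible, products 25→51.4 °C: 2507.3 kJ/h
Q = ΔH = 21079 kJ/h = 5.8554 kW
Heat supplied = 5855.4 W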